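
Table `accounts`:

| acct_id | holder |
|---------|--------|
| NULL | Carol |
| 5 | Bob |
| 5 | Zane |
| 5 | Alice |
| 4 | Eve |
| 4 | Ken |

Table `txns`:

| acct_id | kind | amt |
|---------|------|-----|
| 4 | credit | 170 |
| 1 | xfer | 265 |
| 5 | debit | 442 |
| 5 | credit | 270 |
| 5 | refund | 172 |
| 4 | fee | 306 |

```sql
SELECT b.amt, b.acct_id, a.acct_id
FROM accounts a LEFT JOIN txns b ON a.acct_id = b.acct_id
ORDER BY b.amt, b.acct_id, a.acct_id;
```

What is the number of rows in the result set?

LEFT JOIN keeps every row from `accounts`; unmatched rows get NULL for `txns`'s columns.
Matching on a.acct_id = b.acct_id. A NULL in a compared column never satisfies the condition.
- a[0] acct_id=NULL → no match; kept with NULLs on the b side.
- a[1] acct_id=5 → 3 match(es) in b → 3 row(s).
- a[2] acct_id=5 → 3 match(es) in b → 3 row(s).
- a[3] acct_id=5 → 3 match(es) in b → 3 row(s).
- a[4] acct_id=4 → 2 match(es) in b → 2 row(s).
- a[5] acct_id=4 → 2 match(es) in b → 2 row(s).
Total: 13 matched + 1 padded = 14 rows.

14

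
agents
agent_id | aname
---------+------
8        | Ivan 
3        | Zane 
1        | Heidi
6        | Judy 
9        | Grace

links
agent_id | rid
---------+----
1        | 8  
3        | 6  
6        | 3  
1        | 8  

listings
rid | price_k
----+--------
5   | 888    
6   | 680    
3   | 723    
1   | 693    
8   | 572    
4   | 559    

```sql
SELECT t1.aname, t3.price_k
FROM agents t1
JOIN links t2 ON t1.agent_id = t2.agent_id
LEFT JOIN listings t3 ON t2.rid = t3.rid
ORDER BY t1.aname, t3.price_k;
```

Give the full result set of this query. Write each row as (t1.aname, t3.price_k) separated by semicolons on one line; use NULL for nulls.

Evaluate left to right. First `agents t1 INNER JOIN links t2` on agent_id: 4 row(s).
Then LEFT JOIN `listings t3` on rid: each of those 4 rows is kept; rows whose t2.rid has no match in t3 get NULL for t3's columns.

(Heidi, 572); (Heidi, 572); (Judy, 723); (Zane, 680)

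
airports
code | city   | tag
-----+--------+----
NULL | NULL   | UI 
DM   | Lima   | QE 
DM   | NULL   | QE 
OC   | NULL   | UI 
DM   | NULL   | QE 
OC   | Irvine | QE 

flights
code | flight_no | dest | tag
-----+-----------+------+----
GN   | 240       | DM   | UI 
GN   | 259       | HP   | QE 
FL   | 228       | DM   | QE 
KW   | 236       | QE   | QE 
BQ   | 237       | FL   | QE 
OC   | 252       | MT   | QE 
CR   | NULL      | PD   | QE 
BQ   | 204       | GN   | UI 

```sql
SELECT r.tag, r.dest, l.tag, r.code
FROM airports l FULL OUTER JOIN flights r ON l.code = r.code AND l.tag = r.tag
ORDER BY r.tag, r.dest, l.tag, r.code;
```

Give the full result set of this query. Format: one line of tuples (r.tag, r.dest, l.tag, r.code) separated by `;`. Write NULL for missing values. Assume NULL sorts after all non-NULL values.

FULL OUTER JOIN keeps every row from both sides; unmatched rows get NULL for the other side's columns.
Matching on l.code = r.code AND l.tag = r.tag. A NULL in a compared column never satisfies the condition.
Matched pairs: 1; unmatched l rows kept: 5; unmatched r rows kept: 7.

(QE, DM, NULL, FL); (QE, FL, NULL, BQ); (QE, HP, NULL, GN); (QE, MT, QE, OC); (QE, PD, NULL, CR); (QE, QE, NULL, KW); (UI, DM, NULL, GN); (UI, GN, NULL, BQ); (NULL, NULL, QE, NULL); (NULL, NULL, QE, NULL); (NULL, NULL, QE, NULL); (NULL, NULL, UI, NULL); (NULL, NULL, UI, NULL)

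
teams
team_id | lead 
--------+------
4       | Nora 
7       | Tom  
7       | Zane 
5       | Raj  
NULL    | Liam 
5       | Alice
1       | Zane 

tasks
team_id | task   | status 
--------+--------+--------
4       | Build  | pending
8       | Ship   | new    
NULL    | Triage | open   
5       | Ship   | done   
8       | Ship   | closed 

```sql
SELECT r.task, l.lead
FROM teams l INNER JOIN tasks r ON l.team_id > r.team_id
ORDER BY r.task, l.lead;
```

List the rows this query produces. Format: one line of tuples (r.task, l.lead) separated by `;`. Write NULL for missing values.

INNER JOIN keeps only pairs where the ON condition holds.
Matching on l.team_id > r.team_id. A NULL in a compared column never satisfies the condition.
- l (team_id=4) has no partner → excluded.
- l (team_id=7) pairs with 2 row(s) of r.
- l (team_id=7) pairs with 2 row(s) of r.
- l (team_id=5) pairs with 1 row(s) of r.
- l (team_id=NULL) has no partner → excluded.
- l (team_id=5) pairs with 1 row(s) of r.
- l (team_id=1) has no partner → excluded.
After projecting and ordering:
r.task | l.lead
Build | Alice
Build | Raj
Build | Tom
Build | Zane
Ship | Tom
Ship | Zane

(Build, Alice); (Build, Raj); (Build, Tom); (Build, Zane); (Ship, Tom); (Ship, Zane)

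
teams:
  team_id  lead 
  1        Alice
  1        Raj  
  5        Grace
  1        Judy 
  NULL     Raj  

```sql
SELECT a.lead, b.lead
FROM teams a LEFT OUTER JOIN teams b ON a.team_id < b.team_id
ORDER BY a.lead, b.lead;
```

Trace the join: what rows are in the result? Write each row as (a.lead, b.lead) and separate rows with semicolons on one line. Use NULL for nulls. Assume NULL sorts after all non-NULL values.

LEFT JOIN keeps every row from `teams a`; unmatched rows get NULL for `teams b`'s columns.
Matching on a.team_id < b.team_id. A NULL in a compared column never satisfies the condition.
Matched pairs: 3; unmatched a rows kept: 2.

(Alice, Grace); (Grace, NULL); (Judy, Grace); (Raj, Grace); (Raj, NULL)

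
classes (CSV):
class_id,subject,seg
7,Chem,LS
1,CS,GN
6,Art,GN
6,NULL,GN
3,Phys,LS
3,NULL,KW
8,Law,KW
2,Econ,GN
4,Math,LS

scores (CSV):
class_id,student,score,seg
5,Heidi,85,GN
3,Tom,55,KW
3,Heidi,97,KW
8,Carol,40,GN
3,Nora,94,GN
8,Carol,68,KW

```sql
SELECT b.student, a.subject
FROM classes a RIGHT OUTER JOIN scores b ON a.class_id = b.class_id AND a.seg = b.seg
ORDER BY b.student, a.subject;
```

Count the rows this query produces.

6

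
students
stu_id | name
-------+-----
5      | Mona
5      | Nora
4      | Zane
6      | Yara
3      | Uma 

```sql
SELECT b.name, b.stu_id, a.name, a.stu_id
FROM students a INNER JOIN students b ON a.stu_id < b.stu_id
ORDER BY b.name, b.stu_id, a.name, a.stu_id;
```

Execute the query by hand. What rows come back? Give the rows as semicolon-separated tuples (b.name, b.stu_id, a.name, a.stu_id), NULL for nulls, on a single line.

(Mona, 5, Uma, 3); (Mona, 5, Zane, 4); (Nora, 5, Uma, 3); (Nora, 5, Zane, 4); (Yara, 6, Mona, 5); (Yara, 6, Nora, 5); (Yara, 6, Uma, 3); (Yara, 6, Zane, 4); (Zane, 4, Uma, 3)

INNER JOIN keeps only pairs where the ON condition holds.
Matching on a.stu_id < b.stu_id.
- a (stu_id=5) pairs with 1 row(s) of b.
- a (stu_id=5) pairs with 1 row(s) of b.
- a (stu_id=4) pairs with 3 row(s) of b.
- a (stu_id=6) has no partner → excluded.
- a (stu_id=3) pairs with 4 row(s) of b.
After projecting and ordering:
b.name | b.stu_id | a.name | a.stu_id
Mona | 5 | Uma | 3
Mona | 5 | Zane | 4
Nora | 5 | Uma | 3
Nora | 5 | Zane | 4
Yara | 6 | Mona | 5
Yara | 6 | Nora | 5
Yara | 6 | Uma | 3
Yara | 6 | Zane | 4
Zane | 4 | Uma | 3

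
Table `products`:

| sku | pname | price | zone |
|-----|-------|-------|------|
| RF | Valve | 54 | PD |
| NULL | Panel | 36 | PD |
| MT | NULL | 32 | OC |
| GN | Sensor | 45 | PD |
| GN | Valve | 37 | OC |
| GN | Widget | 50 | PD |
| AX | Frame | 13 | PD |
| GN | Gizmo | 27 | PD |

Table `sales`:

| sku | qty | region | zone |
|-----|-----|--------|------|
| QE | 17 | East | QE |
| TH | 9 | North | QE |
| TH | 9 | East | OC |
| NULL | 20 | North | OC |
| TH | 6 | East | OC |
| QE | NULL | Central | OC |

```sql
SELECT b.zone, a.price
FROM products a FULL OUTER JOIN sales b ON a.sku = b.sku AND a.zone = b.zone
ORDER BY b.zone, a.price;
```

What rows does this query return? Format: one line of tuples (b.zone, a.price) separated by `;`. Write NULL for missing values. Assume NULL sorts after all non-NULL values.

(OC, NULL); (OC, NULL); (OC, NULL); (OC, NULL); (QE, NULL); (QE, NULL); (NULL, 13); (NULL, 27); (NULL, 32); (NULL, 36); (NULL, 37); (NULL, 45); (NULL, 50); (NULL, 54)

FULL OUTER JOIN keeps every row from both sides; unmatched rows get NULL for the other side's columns.
Matching on a.sku = b.sku AND a.zone = b.zone. A NULL in a compared column never satisfies the condition.
- a (sku=RF, zone=PD) has no partner → padded with NULL.
- a (sku=NULL, zone=PD) has no partner → padded with NULL.
- a (sku=MT, zone=OC) has no partner → padded with NULL.
- a (sku=GN, zone=PD) has no partner → padded with NULL.
- a (sku=GN, zone=OC) has no partner → padded with NULL.
- a (sku=GN, zone=PD) has no partner → padded with NULL.
- a (sku=AX, zone=PD) has no partner → padded with NULL.
- a (sku=GN, zone=PD) has no partner → padded with NULL.
- 6 b row(s) had no a match → kept, a columns NULL.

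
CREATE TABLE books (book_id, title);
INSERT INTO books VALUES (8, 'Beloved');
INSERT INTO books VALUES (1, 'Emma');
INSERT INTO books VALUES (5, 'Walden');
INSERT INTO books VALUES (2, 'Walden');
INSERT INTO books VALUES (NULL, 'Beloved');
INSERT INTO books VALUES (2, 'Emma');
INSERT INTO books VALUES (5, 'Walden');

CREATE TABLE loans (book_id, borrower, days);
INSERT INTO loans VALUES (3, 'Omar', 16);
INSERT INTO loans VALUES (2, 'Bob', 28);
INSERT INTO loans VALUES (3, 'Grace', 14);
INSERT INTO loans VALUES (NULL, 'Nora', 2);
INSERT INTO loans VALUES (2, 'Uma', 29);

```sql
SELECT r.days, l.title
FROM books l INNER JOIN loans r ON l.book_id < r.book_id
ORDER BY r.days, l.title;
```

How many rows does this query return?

INNER JOIN keeps only pairs where the ON condition holds.
Matching on l.book_id < r.book_id. A NULL in a compared column never satisfies the condition.
- l (book_id=8) has no partner → excluded.
- l (book_id=1) pairs with 4 row(s) of r.
- l (book_id=5) has no partner → excluded.
- l (book_id=2) pairs with 2 row(s) of r.
- l (book_id=NULL) has no partner → excluded.
- l (book_id=2) pairs with 2 row(s) of r.
- l (book_id=5) has no partner → excluded.
Total: 8 rows.

8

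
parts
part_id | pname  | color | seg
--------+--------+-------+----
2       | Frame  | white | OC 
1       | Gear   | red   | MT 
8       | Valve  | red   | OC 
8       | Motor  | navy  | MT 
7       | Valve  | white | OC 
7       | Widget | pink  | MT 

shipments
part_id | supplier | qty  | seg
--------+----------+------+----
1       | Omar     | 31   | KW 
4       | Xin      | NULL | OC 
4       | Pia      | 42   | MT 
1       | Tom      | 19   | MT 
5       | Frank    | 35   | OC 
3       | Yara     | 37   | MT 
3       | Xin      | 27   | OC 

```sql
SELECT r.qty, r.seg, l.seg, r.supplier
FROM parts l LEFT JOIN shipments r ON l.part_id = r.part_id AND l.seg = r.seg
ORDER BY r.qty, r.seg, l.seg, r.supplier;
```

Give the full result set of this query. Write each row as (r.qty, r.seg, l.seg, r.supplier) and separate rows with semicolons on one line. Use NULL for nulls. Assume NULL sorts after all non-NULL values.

(19, MT, MT, Tom); (NULL, NULL, MT, NULL); (NULL, NULL, MT, NULL); (NULL, NULL, OC, NULL); (NULL, NULL, OC, NULL); (NULL, NULL, OC, NULL)

LEFT JOIN keeps every row from `parts`; unmatched rows get NULL for `shipments`'s columns.
Matching on l.part_id = r.part_id AND l.seg = r.seg.
Matched pairs: 1; unmatched l rows kept: 5.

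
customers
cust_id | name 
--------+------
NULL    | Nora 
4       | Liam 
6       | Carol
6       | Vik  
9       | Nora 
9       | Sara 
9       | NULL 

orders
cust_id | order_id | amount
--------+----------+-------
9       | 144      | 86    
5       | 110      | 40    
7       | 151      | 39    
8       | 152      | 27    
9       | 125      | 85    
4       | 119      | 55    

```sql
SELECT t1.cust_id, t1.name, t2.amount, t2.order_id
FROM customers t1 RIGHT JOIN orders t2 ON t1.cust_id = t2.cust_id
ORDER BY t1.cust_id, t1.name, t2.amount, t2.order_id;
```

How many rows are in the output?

10

RIGHT JOIN keeps every row from `orders`; unmatched rows get NULL for `customers`'s columns.
Matching on t1.cust_id = t2.cust_id. A NULL in a compared column never satisfies the condition.
- t1[0] cust_id=NULL → no match.
- t1[1] cust_id=4 → 1 match(es) in t2 → 1 row(s).
- t1[2] cust_id=6 → no match.
- t1[3] cust_id=6 → no match.
- t1[4] cust_id=9 → 2 match(es) in t2 → 2 row(s).
- t1[5] cust_id=9 → 2 match(es) in t2 → 2 row(s).
- t1[6] cust_id=9 → 2 match(es) in t2 → 2 row(s).
- plus 3 unmatched t2 row(s), each kept with NULL t1 columns.
Total: 7 matched + 3 padded = 10 rows.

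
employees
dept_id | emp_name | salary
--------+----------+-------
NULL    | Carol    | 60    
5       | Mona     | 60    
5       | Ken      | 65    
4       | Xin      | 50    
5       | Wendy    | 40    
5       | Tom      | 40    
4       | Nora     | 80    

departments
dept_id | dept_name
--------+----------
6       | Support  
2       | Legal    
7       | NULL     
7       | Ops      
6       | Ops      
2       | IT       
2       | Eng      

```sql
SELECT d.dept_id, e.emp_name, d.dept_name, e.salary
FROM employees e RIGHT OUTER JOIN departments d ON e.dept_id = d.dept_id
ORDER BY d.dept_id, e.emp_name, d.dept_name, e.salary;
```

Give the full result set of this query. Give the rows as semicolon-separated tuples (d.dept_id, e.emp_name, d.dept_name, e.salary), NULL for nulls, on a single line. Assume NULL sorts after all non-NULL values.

(2, NULL, Eng, NULL); (2, NULL, IT, NULL); (2, NULL, Legal, NULL); (6, NULL, Ops, NULL); (6, NULL, Support, NULL); (7, NULL, Ops, NULL); (7, NULL, NULL, NULL)

RIGHT JOIN keeps every row from `departments`; unmatched rows get NULL for `employees`'s columns.
Matching on e.dept_id = d.dept_id. A NULL in a compared column never satisfies the condition.
- e[0] dept_id=NULL → no match.
- e[1] dept_id=5 → no match.
- e[2] dept_id=5 → no match.
- e[3] dept_id=4 → no match.
- e[4] dept_id=5 → no match.
- e[5] dept_id=5 → no match.
- e[6] dept_id=4 → no match.
- plus 7 unmatched d row(s), each kept with NULL e columns.
After projecting and ordering:
d.dept_id | e.emp_name | d.dept_name | e.salary
2 | NULL | Eng | NULL
2 | NULL | IT | NULL
2 | NULL | Legal | NULL
6 | NULL | Ops | NULL
6 | NULL | Support | NULL
7 | NULL | Ops | NULL
7 | NULL | NULL | NULL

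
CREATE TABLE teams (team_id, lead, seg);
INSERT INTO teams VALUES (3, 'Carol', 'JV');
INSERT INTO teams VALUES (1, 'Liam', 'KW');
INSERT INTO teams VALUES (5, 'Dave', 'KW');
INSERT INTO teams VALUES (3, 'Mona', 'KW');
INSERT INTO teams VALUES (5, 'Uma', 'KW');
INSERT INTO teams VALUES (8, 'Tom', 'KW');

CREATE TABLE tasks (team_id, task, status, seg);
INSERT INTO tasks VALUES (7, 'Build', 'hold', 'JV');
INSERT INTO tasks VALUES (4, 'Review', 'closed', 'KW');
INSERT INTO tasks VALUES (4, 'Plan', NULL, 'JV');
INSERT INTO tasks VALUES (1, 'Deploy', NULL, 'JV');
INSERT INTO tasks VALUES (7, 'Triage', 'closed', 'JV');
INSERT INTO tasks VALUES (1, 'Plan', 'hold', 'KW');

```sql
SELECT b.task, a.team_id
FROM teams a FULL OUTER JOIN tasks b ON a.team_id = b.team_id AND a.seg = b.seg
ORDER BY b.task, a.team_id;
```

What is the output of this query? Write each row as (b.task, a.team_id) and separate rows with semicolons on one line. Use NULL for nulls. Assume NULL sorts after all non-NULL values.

FULL OUTER JOIN keeps every row from both sides; unmatched rows get NULL for the other side's columns.
Matching on a.team_id = b.team_id AND a.seg = b.seg.
- a[0] team_id=3, seg=JV → no match; kept with NULLs on the b side.
- a[1] team_id=1, seg=KW → 1 match(es) in b → 1 row(s).
- a[2] team_id=5, seg=KW → no match; kept with NULLs on the b side.
- a[3] team_id=3, seg=KW → no match; kept with NULLs on the b side.
- a[4] team_id=5, seg=KW → no match; kept with NULLs on the b side.
- a[5] team_id=8, seg=KW → no match; kept with NULLs on the b side.
- plus 5 unmatched b row(s), each kept with NULL a columns.

(Build, NULL); (Deploy, NULL); (Plan, 1); (Plan, NULL); (Review, NULL); (Triage, NULL); (NULL, 3); (NULL, 3); (NULL, 5); (NULL, 5); (NULL, 8)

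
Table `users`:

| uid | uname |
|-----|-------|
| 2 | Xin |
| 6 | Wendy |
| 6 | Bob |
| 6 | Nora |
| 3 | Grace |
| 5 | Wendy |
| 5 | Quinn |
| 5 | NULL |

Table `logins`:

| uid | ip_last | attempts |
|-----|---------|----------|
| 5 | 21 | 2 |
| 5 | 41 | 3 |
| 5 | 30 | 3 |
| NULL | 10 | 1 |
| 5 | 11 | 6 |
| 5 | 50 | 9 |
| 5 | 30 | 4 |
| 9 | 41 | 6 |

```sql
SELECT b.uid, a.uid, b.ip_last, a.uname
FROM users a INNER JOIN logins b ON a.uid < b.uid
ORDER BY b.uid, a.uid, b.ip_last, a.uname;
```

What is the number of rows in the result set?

20

INNER JOIN keeps only pairs where the ON condition holds.
Matching on a.uid < b.uid. A NULL in a compared column never satisfies the condition.
- a (uid=2) pairs with 7 row(s) of b.
- a (uid=6) pairs with 1 row(s) of b.
- a (uid=6) pairs with 1 row(s) of b.
- a (uid=6) pairs with 1 row(s) of b.
- a (uid=3) pairs with 7 row(s) of b.
- a (uid=5) pairs with 1 row(s) of b.
- a (uid=5) pairs with 1 row(s) of b.
- a (uid=5) pairs with 1 row(s) of b.
Total: 20 rows.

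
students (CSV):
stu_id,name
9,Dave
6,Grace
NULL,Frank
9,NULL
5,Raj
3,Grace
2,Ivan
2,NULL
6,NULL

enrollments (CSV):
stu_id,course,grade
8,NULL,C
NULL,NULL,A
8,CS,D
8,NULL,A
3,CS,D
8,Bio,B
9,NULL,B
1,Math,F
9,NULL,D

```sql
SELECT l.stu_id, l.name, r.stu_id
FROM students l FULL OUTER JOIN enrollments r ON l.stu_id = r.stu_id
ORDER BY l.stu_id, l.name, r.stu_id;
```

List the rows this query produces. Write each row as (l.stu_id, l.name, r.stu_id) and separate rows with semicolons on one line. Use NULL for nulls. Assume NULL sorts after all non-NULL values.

(2, Ivan, NULL); (2, NULL, NULL); (3, Grace, 3); (5, Raj, NULL); (6, Grace, NULL); (6, NULL, NULL); (9, Dave, 9); (9, Dave, 9); (9, NULL, 9); (9, NULL, 9); (NULL, Frank, NULL); (NULL, NULL, 1); (NULL, NULL, 8); (NULL, NULL, 8); (NULL, NULL, 8); (NULL, NULL, 8); (NULL, NULL, NULL)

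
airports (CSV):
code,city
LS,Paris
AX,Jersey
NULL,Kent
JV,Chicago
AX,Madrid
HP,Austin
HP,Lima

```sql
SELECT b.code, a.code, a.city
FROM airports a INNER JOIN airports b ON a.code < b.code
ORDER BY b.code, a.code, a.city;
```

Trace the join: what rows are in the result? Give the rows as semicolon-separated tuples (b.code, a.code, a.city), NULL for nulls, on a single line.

(HP, AX, Jersey); (HP, AX, Jersey); (HP, AX, Madrid); (HP, AX, Madrid); (JV, AX, Jersey); (JV, AX, Madrid); (JV, HP, Austin); (JV, HP, Lima); (LS, AX, Jersey); (LS, AX, Madrid); (LS, HP, Austin); (LS, HP, Lima); (LS, JV, Chicago)

INNER JOIN keeps only pairs where the ON condition holds.
Matching on a.code < b.code. A NULL in a compared column never satisfies the condition.
- a row (code=LS): no match → dropped.
- a row (code=AX): matches 4 b row(s) → 4 output row(s).
- a row (code=NULL): no match → dropped.
- a row (code=JV): matches 1 b row(s) → 1 output row(s).
- a row (code=AX): matches 4 b row(s) → 4 output row(s).
- a row (code=HP): matches 2 b row(s) → 2 output row(s).
- a row (code=HP): matches 2 b row(s) → 2 output row(s).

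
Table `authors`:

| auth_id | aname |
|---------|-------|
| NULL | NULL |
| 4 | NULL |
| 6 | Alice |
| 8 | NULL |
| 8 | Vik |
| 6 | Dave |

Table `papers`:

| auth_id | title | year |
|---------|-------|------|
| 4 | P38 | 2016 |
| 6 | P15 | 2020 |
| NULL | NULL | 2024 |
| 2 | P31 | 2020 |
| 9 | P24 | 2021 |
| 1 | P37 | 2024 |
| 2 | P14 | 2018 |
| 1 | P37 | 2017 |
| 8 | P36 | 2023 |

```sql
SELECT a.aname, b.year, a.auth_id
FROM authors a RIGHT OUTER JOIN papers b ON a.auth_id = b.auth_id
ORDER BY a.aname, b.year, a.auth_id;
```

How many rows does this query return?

11

RIGHT JOIN keeps every row from `papers`; unmatched rows get NULL for `authors`'s columns.
Matching on a.auth_id = b.auth_id. A NULL in a compared column never satisfies the condition.
Matched pairs: 5; unmatched b rows kept: 6.
Total: 5 matched + 6 padded = 11 rows.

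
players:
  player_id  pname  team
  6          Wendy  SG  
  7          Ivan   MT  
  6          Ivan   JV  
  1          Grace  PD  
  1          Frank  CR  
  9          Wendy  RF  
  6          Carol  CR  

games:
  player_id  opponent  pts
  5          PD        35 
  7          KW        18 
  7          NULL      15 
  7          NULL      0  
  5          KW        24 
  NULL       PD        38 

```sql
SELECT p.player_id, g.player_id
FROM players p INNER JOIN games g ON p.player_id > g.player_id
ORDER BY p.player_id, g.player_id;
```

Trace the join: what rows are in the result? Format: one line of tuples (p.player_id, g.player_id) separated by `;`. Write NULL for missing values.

(6, 5); (6, 5); (6, 5); (6, 5); (6, 5); (6, 5); (7, 5); (7, 5); (9, 5); (9, 5); (9, 7); (9, 7); (9, 7)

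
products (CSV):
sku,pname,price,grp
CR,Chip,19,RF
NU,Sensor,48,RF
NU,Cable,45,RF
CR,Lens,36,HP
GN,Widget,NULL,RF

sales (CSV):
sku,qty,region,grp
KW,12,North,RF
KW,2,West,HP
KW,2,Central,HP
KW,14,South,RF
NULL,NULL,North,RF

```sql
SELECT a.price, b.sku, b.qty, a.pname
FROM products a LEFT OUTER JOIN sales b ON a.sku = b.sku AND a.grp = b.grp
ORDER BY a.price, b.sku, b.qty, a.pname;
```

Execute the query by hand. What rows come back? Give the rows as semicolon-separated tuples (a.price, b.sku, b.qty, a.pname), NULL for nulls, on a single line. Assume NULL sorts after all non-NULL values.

(19, NULL, NULL, Chip); (36, NULL, NULL, Lens); (45, NULL, NULL, Cable); (48, NULL, NULL, Sensor); (NULL, NULL, NULL, Widget)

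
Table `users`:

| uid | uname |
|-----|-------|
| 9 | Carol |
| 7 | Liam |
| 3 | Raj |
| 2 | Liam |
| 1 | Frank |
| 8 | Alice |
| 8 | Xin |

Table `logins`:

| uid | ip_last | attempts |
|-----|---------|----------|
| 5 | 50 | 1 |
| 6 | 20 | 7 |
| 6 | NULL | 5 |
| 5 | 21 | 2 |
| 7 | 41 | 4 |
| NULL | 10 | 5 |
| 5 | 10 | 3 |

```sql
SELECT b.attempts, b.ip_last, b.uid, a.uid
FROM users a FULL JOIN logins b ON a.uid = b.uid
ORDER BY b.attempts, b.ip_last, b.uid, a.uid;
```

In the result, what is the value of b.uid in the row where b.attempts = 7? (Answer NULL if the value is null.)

6

FULL OUTER JOIN keeps every row from both sides; unmatched rows get NULL for the other side's columns.
Matching on a.uid = b.uid. A NULL in a compared column never satisfies the condition.
- a (uid=9) has no partner → padded with NULL.
- a (uid=7) pairs with 1 row(s) of b.
- a (uid=3) has no partner → padded with NULL.
- a (uid=2) has no partner → padded with NULL.
- a (uid=1) has no partner → padded with NULL.
- a (uid=8) has no partner → padded with NULL.
- a (uid=8) has no partner → padded with NULL.
- 6 b row(s) had no a match → kept, a columns NULL.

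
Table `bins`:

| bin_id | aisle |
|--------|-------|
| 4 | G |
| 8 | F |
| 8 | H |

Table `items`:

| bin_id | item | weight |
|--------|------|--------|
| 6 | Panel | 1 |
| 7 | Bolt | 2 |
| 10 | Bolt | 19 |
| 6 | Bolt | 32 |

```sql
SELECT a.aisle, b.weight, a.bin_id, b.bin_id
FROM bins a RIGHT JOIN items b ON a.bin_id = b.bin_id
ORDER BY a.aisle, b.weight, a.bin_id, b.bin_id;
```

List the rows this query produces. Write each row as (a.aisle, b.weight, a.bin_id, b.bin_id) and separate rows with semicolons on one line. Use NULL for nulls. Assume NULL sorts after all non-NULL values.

RIGHT JOIN keeps every row from `items`; unmatched rows get NULL for `bins`'s columns.
Matching on a.bin_id = b.bin_id.
Matched pairs: 0; unmatched b rows kept: 4.

(NULL, 1, NULL, 6); (NULL, 2, NULL, 7); (NULL, 19, NULL, 10); (NULL, 32, NULL, 6)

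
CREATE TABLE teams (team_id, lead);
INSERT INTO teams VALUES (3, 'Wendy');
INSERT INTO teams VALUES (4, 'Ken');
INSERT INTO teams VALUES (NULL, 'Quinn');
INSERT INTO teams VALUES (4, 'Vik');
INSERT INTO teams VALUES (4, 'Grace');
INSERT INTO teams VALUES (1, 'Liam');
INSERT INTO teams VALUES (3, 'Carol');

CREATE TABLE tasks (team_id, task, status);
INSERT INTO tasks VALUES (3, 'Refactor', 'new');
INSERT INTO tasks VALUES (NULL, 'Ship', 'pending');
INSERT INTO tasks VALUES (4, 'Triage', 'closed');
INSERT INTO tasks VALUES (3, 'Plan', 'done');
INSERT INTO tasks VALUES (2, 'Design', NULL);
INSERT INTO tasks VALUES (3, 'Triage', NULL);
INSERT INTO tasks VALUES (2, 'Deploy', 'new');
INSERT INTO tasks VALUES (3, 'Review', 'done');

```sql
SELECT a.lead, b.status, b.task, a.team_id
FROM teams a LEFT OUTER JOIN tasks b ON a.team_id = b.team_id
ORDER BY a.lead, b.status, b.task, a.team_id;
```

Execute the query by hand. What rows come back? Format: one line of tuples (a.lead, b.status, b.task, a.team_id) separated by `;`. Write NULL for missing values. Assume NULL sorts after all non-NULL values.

(Carol, done, Plan, 3); (Carol, done, Review, 3); (Carol, new, Refactor, 3); (Carol, NULL, Triage, 3); (Grace, closed, Triage, 4); (Ken, closed, Triage, 4); (Liam, NULL, NULL, 1); (Quinn, NULL, NULL, NULL); (Vik, closed, Triage, 4); (Wendy, done, Plan, 3); (Wendy, done, Review, 3); (Wendy, new, Refactor, 3); (Wendy, NULL, Triage, 3)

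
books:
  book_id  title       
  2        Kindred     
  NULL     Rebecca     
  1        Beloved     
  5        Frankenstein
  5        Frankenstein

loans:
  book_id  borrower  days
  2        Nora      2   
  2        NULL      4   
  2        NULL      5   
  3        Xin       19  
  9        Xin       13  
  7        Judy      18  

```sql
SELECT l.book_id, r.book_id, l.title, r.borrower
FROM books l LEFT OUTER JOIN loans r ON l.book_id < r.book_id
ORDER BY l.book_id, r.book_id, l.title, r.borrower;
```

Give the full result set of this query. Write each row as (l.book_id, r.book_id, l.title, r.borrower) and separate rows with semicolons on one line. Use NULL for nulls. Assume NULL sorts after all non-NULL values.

LEFT JOIN keeps every row from `books`; unmatched rows get NULL for `loans`'s columns.
Matching on l.book_id < r.book_id. A NULL in a compared column never satisfies the condition.
Matched pairs: 13; unmatched l rows kept: 1.

(1, 2, Beloved, Nora); (1, 2, Beloved, NULL); (1, 2, Beloved, NULL); (1, 3, Beloved, Xin); (1, 7, Beloved, Judy); (1, 9, Beloved, Xin); (2, 3, Kindred, Xin); (2, 7, Kindred, Judy); (2, 9, Kindred, Xin); (5, 7, Frankenstein, Judy); (5, 7, Frankenstein, Judy); (5, 9, Frankenstein, Xin); (5, 9, Frankenstein, Xin); (NULL, NULL, Rebecca, NULL)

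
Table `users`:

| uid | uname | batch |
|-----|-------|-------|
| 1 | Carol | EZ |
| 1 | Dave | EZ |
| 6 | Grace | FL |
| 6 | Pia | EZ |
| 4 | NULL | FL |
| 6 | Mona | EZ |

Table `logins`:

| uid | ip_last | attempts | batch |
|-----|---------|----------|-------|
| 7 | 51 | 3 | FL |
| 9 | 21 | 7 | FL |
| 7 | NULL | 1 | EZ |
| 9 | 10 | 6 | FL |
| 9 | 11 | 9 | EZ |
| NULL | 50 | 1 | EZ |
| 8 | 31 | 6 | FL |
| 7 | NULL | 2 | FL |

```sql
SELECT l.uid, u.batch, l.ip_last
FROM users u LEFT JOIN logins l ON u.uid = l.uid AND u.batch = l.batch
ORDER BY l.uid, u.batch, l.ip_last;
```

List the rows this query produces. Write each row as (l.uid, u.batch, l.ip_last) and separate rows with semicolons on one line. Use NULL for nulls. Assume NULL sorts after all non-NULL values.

LEFT JOIN keeps every row from `users`; unmatched rows get NULL for `logins`'s columns.
Matching on u.uid = l.uid AND u.batch = l.batch. A NULL in a compared column never satisfies the condition.
- u[0] uid=1, batch=EZ → no match; kept with NULLs on the l side.
- u[1] uid=1, batch=EZ → no match; kept with NULLs on the l side.
- u[2] uid=6, batch=FL → no match; kept with NULLs on the l side.
- u[3] uid=6, batch=EZ → no match; kept with NULLs on the l side.
- u[4] uid=4, batch=FL → no match; kept with NULLs on the l side.
- u[5] uid=6, batch=EZ → no match; kept with NULLs on the l side.
After projecting and ordering:
l.uid | u.batch | l.ip_last
NULL | EZ | NULL
NULL | EZ | NULL
NULL | EZ | NULL
NULL | EZ | NULL
NULL | FL | NULL
NULL | FL | NULL

(NULL, EZ, NULL); (NULL, EZ, NULL); (NULL, EZ, NULL); (NULL, EZ, NULL); (NULL, FL, NULL); (NULL, FL, NULL)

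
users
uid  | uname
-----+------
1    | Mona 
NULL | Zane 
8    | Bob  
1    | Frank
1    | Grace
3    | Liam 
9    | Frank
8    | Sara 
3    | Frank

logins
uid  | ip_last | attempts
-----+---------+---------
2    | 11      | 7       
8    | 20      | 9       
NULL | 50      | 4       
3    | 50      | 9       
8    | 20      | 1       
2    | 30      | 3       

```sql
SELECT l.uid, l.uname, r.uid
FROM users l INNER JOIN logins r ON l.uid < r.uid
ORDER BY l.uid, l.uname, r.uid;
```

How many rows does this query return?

19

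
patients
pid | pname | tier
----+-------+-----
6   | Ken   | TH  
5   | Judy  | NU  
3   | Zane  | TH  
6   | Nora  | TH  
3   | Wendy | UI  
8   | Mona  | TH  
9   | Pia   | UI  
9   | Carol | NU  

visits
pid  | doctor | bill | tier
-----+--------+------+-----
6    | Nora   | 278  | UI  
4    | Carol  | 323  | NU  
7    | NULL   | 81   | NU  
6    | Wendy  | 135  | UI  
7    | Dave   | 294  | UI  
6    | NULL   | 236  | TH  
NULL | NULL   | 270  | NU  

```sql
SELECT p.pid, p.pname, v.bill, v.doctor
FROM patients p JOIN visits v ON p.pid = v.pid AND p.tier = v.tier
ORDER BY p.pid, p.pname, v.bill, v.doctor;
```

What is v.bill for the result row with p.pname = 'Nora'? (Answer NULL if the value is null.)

INNER JOIN keeps only pairs where the ON condition holds.
Matching on p.pid = v.pid AND p.tier = v.tier. A NULL in a compared column never satisfies the condition.
Matched pairs: 2.

236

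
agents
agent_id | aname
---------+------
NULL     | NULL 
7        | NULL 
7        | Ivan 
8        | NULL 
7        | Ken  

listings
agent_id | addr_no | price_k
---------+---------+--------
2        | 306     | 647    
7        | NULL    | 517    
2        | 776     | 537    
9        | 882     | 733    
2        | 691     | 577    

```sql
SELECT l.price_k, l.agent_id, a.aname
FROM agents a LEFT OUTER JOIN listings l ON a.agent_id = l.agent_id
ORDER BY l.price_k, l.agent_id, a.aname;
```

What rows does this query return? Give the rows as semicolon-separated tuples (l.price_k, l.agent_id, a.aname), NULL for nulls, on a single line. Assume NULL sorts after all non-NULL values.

LEFT JOIN keeps every row from `agents`; unmatched rows get NULL for `listings`'s columns.
Matching on a.agent_id = l.agent_id. A NULL in a compared column never satisfies the condition.
Matched pairs: 3; unmatched a rows kept: 2.

(517, 7, Ivan); (517, 7, Ken); (517, 7, NULL); (NULL, NULL, NULL); (NULL, NULL, NULL)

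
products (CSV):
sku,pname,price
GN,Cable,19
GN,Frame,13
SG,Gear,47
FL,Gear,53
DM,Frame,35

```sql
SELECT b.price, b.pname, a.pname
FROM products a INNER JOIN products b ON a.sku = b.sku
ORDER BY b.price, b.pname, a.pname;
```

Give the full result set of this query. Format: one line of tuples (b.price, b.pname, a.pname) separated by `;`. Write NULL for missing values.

(13, Frame, Cable); (13, Frame, Frame); (19, Cable, Cable); (19, Cable, Frame); (35, Frame, Frame); (47, Gear, Gear); (53, Gear, Gear)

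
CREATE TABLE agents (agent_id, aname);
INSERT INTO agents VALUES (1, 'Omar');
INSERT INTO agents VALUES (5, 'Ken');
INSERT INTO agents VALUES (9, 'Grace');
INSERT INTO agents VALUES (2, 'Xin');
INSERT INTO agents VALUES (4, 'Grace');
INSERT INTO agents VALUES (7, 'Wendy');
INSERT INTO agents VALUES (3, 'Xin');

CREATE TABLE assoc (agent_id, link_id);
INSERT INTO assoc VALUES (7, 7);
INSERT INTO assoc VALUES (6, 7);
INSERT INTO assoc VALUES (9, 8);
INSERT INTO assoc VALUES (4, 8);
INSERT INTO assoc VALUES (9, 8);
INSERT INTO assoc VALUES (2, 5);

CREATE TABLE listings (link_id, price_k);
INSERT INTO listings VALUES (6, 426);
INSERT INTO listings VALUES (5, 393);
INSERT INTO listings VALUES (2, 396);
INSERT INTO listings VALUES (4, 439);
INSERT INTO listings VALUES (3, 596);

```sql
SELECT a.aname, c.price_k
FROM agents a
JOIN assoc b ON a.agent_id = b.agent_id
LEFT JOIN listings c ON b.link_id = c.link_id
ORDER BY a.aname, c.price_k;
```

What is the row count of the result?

Evaluate left to right. First `agents a INNER JOIN assoc b` on agent_id: 5 row(s).
Then LEFT JOIN `listings c` on link_id: each of those 5 rows is kept; rows whose b.link_id has no match in c get NULL for c's columns.
Result: 5 row(s).

5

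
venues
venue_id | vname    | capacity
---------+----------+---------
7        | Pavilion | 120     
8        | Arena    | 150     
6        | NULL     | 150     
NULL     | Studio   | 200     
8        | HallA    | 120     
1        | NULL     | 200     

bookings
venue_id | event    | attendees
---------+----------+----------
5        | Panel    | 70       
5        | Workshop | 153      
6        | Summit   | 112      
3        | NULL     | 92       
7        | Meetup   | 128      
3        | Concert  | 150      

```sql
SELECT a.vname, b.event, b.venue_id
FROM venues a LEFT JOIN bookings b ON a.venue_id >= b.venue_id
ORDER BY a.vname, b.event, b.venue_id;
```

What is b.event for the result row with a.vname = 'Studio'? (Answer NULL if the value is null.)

LEFT JOIN keeps every row from `venues`; unmatched rows get NULL for `bookings`'s columns.
Matching on a.venue_id >= b.venue_id. A NULL in a compared column never satisfies the condition.
- a[0] venue_id=7 → 6 match(es) in b → 6 row(s).
- a[1] venue_id=8 → 6 match(es) in b → 6 row(s).
- a[2] venue_id=6 → 5 match(es) in b → 5 row(s).
- a[3] venue_id=NULL → no match; kept with NULLs on the b side.
- a[4] venue_id=8 → 6 match(es) in b → 6 row(s).
- a[5] venue_id=1 → no match; kept with NULLs on the b side.

NULL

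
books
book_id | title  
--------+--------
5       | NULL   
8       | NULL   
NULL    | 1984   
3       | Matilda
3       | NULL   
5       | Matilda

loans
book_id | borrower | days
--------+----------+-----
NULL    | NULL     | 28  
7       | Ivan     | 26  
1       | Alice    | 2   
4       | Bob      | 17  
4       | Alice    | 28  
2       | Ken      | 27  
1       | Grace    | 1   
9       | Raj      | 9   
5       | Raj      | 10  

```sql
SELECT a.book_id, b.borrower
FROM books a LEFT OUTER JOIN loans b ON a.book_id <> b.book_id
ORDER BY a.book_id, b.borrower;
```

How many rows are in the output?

39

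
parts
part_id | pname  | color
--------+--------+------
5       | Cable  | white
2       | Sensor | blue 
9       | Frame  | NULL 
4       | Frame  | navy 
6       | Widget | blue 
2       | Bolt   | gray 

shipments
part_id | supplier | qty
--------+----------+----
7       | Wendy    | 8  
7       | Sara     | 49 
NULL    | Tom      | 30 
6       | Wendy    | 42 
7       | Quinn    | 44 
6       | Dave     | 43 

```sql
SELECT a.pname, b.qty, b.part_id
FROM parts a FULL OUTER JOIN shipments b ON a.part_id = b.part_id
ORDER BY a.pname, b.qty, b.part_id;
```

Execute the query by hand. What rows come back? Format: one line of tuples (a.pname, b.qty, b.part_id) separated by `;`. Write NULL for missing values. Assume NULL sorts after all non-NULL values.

(Bolt, NULL, NULL); (Cable, NULL, NULL); (Frame, NULL, NULL); (Frame, NULL, NULL); (Sensor, NULL, NULL); (Widget, 42, 6); (Widget, 43, 6); (NULL, 8, 7); (NULL, 30, NULL); (NULL, 44, 7); (NULL, 49, 7)

FULL OUTER JOIN keeps every row from both sides; unmatched rows get NULL for the other side's columns.
Matching on a.part_id = b.part_id. A NULL in a compared column never satisfies the condition.
Matched pairs: 2; unmatched a rows kept: 5; unmatched b rows kept: 4.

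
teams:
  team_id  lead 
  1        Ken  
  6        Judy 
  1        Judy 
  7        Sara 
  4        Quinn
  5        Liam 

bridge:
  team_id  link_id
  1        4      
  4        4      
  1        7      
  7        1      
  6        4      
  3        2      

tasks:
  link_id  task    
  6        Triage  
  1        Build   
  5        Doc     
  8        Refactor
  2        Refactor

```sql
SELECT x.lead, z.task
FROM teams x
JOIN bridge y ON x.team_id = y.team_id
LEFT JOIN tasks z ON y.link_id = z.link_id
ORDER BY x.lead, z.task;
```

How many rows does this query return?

Evaluate left to right. First `teams x INNER JOIN bridge y` on team_id: 7 row(s).
Then LEFT JOIN `tasks z` on link_id: each of those 7 rows is kept; rows whose y.link_id has no match in z get NULL for z's columns.
Result: 7 row(s).

7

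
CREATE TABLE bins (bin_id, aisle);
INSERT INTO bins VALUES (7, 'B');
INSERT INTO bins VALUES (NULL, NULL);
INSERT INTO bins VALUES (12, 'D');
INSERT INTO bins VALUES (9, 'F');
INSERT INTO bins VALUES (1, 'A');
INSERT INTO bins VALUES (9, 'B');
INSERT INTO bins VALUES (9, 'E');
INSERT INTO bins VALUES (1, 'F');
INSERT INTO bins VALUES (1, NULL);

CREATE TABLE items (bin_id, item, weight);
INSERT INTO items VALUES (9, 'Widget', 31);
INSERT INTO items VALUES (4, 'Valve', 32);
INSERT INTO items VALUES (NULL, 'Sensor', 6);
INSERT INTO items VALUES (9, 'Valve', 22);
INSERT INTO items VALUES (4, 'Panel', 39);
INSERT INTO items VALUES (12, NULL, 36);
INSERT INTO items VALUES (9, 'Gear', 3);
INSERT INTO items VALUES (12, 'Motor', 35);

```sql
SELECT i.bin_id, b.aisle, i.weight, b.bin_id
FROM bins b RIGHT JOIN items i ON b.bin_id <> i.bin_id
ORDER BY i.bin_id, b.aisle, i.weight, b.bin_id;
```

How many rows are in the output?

46

RIGHT JOIN keeps every row from `items`; unmatched rows get NULL for `bins`'s columns.
Matching on b.bin_id <> i.bin_id. A NULL in a compared column never satisfies the condition.
- b[0] bin_id=7 → 7 match(es) in i → 7 row(s).
- b[1] bin_id=NULL → no match.
- b[2] bin_id=12 → 5 match(es) in i → 5 row(s).
- b[3] bin_id=9 → 4 match(es) in i → 4 row(s).
- b[4] bin_id=1 → 7 match(es) in i → 7 row(s).
- b[5] bin_id=9 → 4 match(es) in i → 4 row(s).
- b[6] bin_id=9 → 4 match(es) in i → 4 row(s).
- b[7] bin_id=1 → 7 match(es) in i → 7 row(s).
- b[8] bin_id=1 → 7 match(es) in i → 7 row(s).
- 1 i row(s) had no b match → kept, b columns NULL.
Total: 45 matched + 1 padded = 46 rows.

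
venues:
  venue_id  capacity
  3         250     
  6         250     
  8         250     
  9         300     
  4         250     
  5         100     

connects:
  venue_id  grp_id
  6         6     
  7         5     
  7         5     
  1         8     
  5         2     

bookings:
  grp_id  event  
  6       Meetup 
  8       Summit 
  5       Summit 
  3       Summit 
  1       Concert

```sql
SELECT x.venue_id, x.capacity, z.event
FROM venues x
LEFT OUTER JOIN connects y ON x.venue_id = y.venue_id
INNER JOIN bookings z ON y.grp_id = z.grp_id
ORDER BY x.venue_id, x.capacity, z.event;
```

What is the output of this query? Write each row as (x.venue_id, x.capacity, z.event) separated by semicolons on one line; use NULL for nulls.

Step 1 — x LEFT JOIN y on venue_id → 6 row(s).
Then INNER JOIN `bookings z` on grp_id: keep only rows whose y.grp_id appears in z.

(6, 250, Meetup)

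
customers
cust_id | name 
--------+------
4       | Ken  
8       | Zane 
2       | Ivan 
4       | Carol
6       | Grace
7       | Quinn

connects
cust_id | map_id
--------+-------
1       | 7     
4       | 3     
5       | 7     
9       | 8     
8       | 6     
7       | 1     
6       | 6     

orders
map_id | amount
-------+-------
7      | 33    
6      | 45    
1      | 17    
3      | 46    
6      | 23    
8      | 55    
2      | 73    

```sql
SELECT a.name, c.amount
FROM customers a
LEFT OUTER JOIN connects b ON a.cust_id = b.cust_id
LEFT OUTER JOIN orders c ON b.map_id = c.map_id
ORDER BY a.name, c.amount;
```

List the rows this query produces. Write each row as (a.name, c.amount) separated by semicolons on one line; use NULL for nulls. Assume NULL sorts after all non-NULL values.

(Carol, 46); (Grace, 23); (Grace, 45); (Ivan, NULL); (Ken, 46); (Quinn, 17); (Zane, 23); (Zane, 45)

Joins associate left-to-right: customers LEFT JOIN connects on cust_id gives 6 intermediate row(s).
Then LEFT JOIN `orders c` on map_id: each of those 6 rows is kept; rows whose b.map_id has no match in c get NULL for c's columns.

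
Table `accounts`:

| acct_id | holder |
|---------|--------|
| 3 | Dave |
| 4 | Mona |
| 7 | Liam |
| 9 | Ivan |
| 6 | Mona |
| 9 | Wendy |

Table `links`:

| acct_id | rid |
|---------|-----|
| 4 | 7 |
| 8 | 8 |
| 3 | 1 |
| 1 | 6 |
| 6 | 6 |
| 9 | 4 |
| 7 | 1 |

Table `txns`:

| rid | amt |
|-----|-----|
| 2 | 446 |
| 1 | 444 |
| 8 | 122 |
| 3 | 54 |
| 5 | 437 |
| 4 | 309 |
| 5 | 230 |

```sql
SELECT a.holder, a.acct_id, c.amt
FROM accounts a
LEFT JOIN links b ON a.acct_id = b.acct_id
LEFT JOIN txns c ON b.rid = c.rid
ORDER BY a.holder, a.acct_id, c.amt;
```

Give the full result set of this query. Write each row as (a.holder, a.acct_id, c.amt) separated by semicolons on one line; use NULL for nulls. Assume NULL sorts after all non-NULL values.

(Dave, 3, 444); (Ivan, 9, 309); (Liam, 7, 444); (Mona, 4, NULL); (Mona, 6, NULL); (Wendy, 9, 309)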